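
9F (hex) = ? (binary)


9F (base 16) = 159 (decimal)
159 (decimal) = 10011111 (base 2)


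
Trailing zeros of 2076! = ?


floor(2076/5) = 415
floor(2076/25) = 83
floor(2076/125) = 16
floor(2076/625) = 3
Total = 517

517 trailing zeros


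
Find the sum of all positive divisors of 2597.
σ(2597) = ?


Divisors of 2597: 1, 7, 49, 53, 371, 2597
Sum = 1 + 7 + 49 + 53 + 371 + 2597 = 3078

σ(2597) = 3078


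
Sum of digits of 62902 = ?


6 + 2 + 9 + 0 + 2 = 19


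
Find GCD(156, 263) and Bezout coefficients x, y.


Tabular extended Euclidean (each row: r = 156*s + 263*t):
r=156, s=1, t=0
r=263, s=0, t=1
q=0: r=156, s=1, t=0   [156*(1) + 263*(0) = 156]
q=1: r=107, s=-1, t=1   [156*(-1) + 263*(1) = 107]
q=1: r=49, s=2, t=-1   [156*(2) + 263*(-1) = 49]
q=2: r=9, s=-5, t=3   [156*(-5) + 263*(3) = 9]
q=5: r=4, s=27, t=-16   [156*(27) + 263*(-16) = 4]
q=2: r=1, s=-59, t=35   [156*(-59) + 263*(35) = 1]
q=4: r=0, s=263, t=-156   [156*(263) + 263*(-156) = 0]
GCD = 1; from the row with r=1: x=-59, y=35
Check: 156*(-59) + 263*(35) = -9204 + 9205 = 1

GCD = 1, x = -59, y = 35


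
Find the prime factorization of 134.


134 / 2 = 67
67 / 67 = 1
134 = 2 × 67


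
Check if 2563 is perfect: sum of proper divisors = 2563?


Proper divisors of 2563: 1, 11, 233
Sum = 1 + 11 + 233 = 245

No, 2563 is not perfect (245 ≠ 2563)


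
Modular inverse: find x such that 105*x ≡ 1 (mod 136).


Use the extended Euclidean algorithm on (136, 105); each row r = 136*s + 105*t:
r=136, s=1, t=0
r=105, s=0, t=1
q=1: r=31, s=1, t=-1   [136*(1) + 105*(-1) = 31]
q=3: r=12, s=-3, t=4   [136*(-3) + 105*(4) = 12]
q=2: r=7, s=7, t=-9   [136*(7) + 105*(-9) = 7]
q=1: r=5, s=-10, t=13   [136*(-10) + 105*(13) = 5]
q=1: r=2, s=17, t=-22   [136*(17) + 105*(-22) = 2]
q=2: r=1, s=-44, t=57   [136*(-44) + 105*(57) = 1]
q=2: r=0, s=105, t=-136   [136*(105) + 105*(-136) = 0]
GCD = 1 with t = 57, so 105*(57) ≡ 1 (mod 136)
Inverse = 57 mod 136 = 57
Check: 105 * 57 = 5985 ≡ 1 (mod 136)

105^(-1) ≡ 57 (mod 136)


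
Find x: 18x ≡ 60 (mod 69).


GCD(18, 69) = 3 divides 60
Divide: 6x ≡ 20 (mod 23)
x ≡ 11 (mod 23)


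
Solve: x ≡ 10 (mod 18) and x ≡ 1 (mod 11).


M = 18*11 = 198
M1 = M/18 = 11, M2 = M/11 = 18
M1^(-1) mod 18 = 5, M2^(-1) mod 11 = 8
x = 10*11*5 + 1*18*8 = 694
694 mod 198 = 100
Check: 100 mod 18 = 10 ✓, 100 mod 11 = 1 ✓

x ≡ 100 (mod 198)


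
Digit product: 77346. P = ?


7 × 7 × 3 × 4 × 6 = 3528


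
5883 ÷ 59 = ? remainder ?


5883 = 59 * 99 + 42
Check: 5841 + 42 = 5883

q = 99, r = 42


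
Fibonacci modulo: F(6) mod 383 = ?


F(k) mod 383 for k=1..6:
1, 1, 2, 3, 5, 8
F(6) mod 383 = 8


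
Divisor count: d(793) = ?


793 = 13^1 × 61^1
d(793) = (1+1) × (1+1) = 4

4 divisors


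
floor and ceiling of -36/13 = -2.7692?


-36/13 = -2.7692
floor = -3
ceil = -2

floor = -3, ceil = -2


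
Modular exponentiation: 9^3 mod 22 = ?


9^1 mod 22 = 9
9^2 mod 22 = 15
9^3 mod 22 = 3


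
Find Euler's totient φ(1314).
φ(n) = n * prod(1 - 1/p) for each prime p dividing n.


1314 = 2 × 3^2 × 73
Prime factors: 2, 3, 73
φ(1314) = 1314 × (1-1/2) × (1-1/3) × (1-1/73)
= 1314 × 1/2 × 2/3 × 72/73 = 432

φ(1314) = 432


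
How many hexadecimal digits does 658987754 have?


658987754 in base 16 = 27475AEA
Number of digits = 8

8 digits (base 16)


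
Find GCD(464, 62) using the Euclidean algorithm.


464 = 7 * 62 + 30
62 = 2 * 30 + 2
30 = 15 * 2 + 0
GCD = 2


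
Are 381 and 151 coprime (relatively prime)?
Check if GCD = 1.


Euclidean algorithm:
381 = 2 * 151 + 79
151 = 1 * 79 + 72
79 = 1 * 72 + 7
72 = 10 * 7 + 2
7 = 3 * 2 + 1
2 = 2 * 1 + 0
GCD(381, 151) = 1

Yes, coprime (GCD = 1)


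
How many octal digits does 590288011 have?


590288011 in base 8 = 4313612213
Number of digits = 10

10 digits (base 8)


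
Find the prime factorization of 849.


849 / 3 = 283
283 / 283 = 1
849 = 3 × 283


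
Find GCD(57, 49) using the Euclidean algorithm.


57 = 1 * 49 + 8
49 = 6 * 8 + 1
8 = 8 * 1 + 0
GCD = 1


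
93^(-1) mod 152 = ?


Use the extended Euclidean algorithm on (152, 93); each row r = 152*s + 93*t:
r=152, s=1, t=0
r=93, s=0, t=1
q=1: r=59, s=1, t=-1   [152*(1) + 93*(-1) = 59]
q=1: r=34, s=-1, t=2   [152*(-1) + 93*(2) = 34]
q=1: r=25, s=2, t=-3   [152*(2) + 93*(-3) = 25]
q=1: r=9, s=-3, t=5   [152*(-3) + 93*(5) = 9]
q=2: r=7, s=8, t=-13   [152*(8) + 93*(-13) = 7]
q=1: r=2, s=-11, t=18   [152*(-11) + 93*(18) = 2]
q=3: r=1, s=41, t=-67   [152*(41) + 93*(-67) = 1]
q=2: r=0, s=-93, t=152   [152*(-93) + 93*(152) = 0]
GCD = 1 with t = -67, so 93*(-67) ≡ 1 (mod 152)
Inverse = -67 mod 152 = 85
Check: 93 * 85 = 7905 ≡ 1 (mod 152)

93^(-1) ≡ 85 (mod 152)


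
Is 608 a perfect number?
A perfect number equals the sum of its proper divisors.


Proper divisors of 608: 1, 2, 4, 8, 16, 19, 32, 38, 76, 152, 304
Sum = 1 + 2 + 4 + 8 + 16 + 19 + 32 + 38 + 76 + 152 + 304 = 652

No, 608 is not perfect (652 ≠ 608)


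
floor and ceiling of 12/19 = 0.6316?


12/19 = 0.6316
floor = 0
ceil = 1

floor = 0, ceil = 1


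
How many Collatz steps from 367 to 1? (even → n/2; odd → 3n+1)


367 → 1102 → 551 → 1654 → 827 → 2482 → 1241 → 3724 → 1862 → 931 → 2794 → 1397 → 4192 → 2096 → 1048 → 524 → 262 → 131 → 394 → 197 → 592 → 296 → 148 → 74 → 37 → 112 → 56 → 28 → 14 → 7 → 22 → 11 → 34 → 17 → 52 → 26 → 13 → 40 → 20 → 10 → 5 → 16 → 8 → 4 → 2 → 1
Total steps = 45

45 steps


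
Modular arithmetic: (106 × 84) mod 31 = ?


106 × 84 = 8904
8904 mod 31 = 7


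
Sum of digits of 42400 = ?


4 + 2 + 4 + 0 + 0 = 10


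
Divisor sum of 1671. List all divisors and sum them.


Divisors of 1671: 1, 3, 557, 1671
Sum = 1 + 3 + 557 + 1671 = 2232

σ(1671) = 2232


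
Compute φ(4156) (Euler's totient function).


4156 = 2^2 × 1039
Prime factors: 2, 1039
φ(4156) = 4156 × (1-1/2) × (1-1/1039)
= 4156 × 1/2 × 1038/1039 = 2076

φ(4156) = 2076


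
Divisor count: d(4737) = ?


4737 = 3^1 × 1579^1
d(4737) = (1+1) × (1+1) = 4

4 divisors


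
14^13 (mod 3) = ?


14^1 mod 3 = 2
14^2 mod 3 = 1
14^3 mod 3 = 2
14^4 mod 3 = 1
14^5 mod 3 = 2
14^6 mod 3 = 1
14^7 mod 3 = 2
14^8 mod 3 = 1
14^9 mod 3 = 2
14^10 mod 3 = 1
14^11 mod 3 = 2
14^12 mod 3 = 1
14^13 mod 3 = 2


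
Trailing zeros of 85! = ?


floor(85/5) = 17
floor(85/25) = 3
Total = 20

20 trailing zeros


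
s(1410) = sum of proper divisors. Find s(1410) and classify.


Proper divisors: 1, 2, 3, 5, 6, 10, 15, 30, 47, 94, 141, 235, 282, 470, 705
Sum = 1 + 2 + 3 + 5 + 6 + 10 + 15 + 30 + 47 + 94 + 141 + 235 + 282 + 470 + 705 = 2046
2046 > 1410 → abundant

s(1410) = 2046 (abundant)


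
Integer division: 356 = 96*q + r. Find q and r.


356 = 96 * 3 + 68
Check: 288 + 68 = 356

q = 3, r = 68


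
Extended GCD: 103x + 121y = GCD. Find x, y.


Tabular extended Euclidean (each row: r = 103*s + 121*t):
r=103, s=1, t=0
r=121, s=0, t=1
q=0: r=103, s=1, t=0   [103*(1) + 121*(0) = 103]
q=1: r=18, s=-1, t=1   [103*(-1) + 121*(1) = 18]
q=5: r=13, s=6, t=-5   [103*(6) + 121*(-5) = 13]
q=1: r=5, s=-7, t=6   [103*(-7) + 121*(6) = 5]
q=2: r=3, s=20, t=-17   [103*(20) + 121*(-17) = 3]
q=1: r=2, s=-27, t=23   [103*(-27) + 121*(23) = 2]
q=1: r=1, s=47, t=-40   [103*(47) + 121*(-40) = 1]
q=2: r=0, s=-121, t=103   [103*(-121) + 121*(103) = 0]
GCD = 1; from the row with r=1: x=47, y=-40
Check: 103*(47) + 121*(-40) = 4841 - 4840 = 1

GCD = 1, x = 47, y = -40


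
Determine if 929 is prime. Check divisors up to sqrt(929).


Check divisors up to sqrt(929) = 30.4795
No divisors found.
929 is prime.

Yes, 929 is prime


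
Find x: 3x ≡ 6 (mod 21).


GCD(3, 21) = 3 divides 6
Divide: 1x ≡ 2 (mod 7)
x ≡ 2 (mod 7)


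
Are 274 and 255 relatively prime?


Euclidean algorithm:
274 = 1 * 255 + 19
255 = 13 * 19 + 8
19 = 2 * 8 + 3
8 = 2 * 3 + 2
3 = 1 * 2 + 1
2 = 2 * 1 + 0
GCD(274, 255) = 1

Yes, coprime (GCD = 1)


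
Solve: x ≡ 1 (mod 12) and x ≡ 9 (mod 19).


M = 12*19 = 228
M1 = M/12 = 19, M2 = M/19 = 12
M1^(-1) mod 12 = 7, M2^(-1) mod 19 = 8
x = 1*19*7 + 9*12*8 = 997
997 mod 228 = 85
Check: 85 mod 12 = 1 ✓, 85 mod 19 = 9 ✓

x ≡ 85 (mod 228)


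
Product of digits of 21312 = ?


2 × 1 × 3 × 1 × 2 = 12


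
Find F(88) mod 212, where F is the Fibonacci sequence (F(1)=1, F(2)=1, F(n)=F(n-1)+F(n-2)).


F(k) mod 212 for k=1..88:
1, 1, 2, 3, 5, 8, 13, 21, 34, 55, 89, 144, 21, 165, 186, 139, 113, 40, 153, 193, 134, 115, 37, 152, 189, 129, 106, 23, 129, 152, 69, 9, 78, 87, 165, 40, 205, 33, 26, 59, 85, 144, 17, 161, 178, 127, 93, 8, 101, 109, 210, 107, 105, 0, 105, 105, 210, 103, 101, 204, 93, 85, 178, 51, 17, 68, 85, 153, 26, 179, 205, 172, 165, 125, 78, 203, 69, 60, 129, 189, 106, 83, 189, 60, 37, 97, 134, 19
F(88) mod 212 = 19


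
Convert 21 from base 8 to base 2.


21 (base 8) = 17 (decimal)
17 (decimal) = 10001 (base 2)


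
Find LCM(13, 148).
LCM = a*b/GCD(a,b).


GCD(13, 148) = 1
LCM = 13*148/1 = 1924/1 = 1924

LCM = 1924


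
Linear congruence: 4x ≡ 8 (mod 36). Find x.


GCD(4, 36) = 4 divides 8
Divide: 1x ≡ 2 (mod 9)
x ≡ 2 (mod 9)


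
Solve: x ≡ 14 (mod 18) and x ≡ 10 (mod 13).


M = 18*13 = 234
M1 = M/18 = 13, M2 = M/13 = 18
M1^(-1) mod 18 = 7, M2^(-1) mod 13 = 8
x = 14*13*7 + 10*18*8 = 2714
2714 mod 234 = 140
Check: 140 mod 18 = 14 ✓, 140 mod 13 = 10 ✓

x ≡ 140 (mod 234)


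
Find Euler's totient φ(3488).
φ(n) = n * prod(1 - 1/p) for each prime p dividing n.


3488 = 2^5 × 109
Prime factors: 2, 109
φ(3488) = 3488 × (1-1/2) × (1-1/109)
= 3488 × 1/2 × 108/109 = 1728

φ(3488) = 1728


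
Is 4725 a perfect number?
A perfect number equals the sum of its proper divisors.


Proper divisors of 4725: 1, 3, 5, 7, 9, 15, 21, 25, 27, 35, 45, 63, 75, 105, 135, 175, 189, 225, 315, 525, 675, 945, 1575
Sum = 1 + 3 + 5 + 7 + 9 + 15 + 21 + 25 + 27 + 35 + 45 + 63 + 75 + 105 + 135 + 175 + 189 + 225 + 315 + 525 + 675 + 945 + 1575 = 5195

No, 4725 is not perfect (5195 ≠ 4725)


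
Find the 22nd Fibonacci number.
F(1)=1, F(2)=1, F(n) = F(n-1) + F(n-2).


Sequence: 1, 1, 2, 3, 5, 8, 13, 21, 34, 55, 89, 144, 233, 377, 610, 987, 1597, 2584, 4181, 6765, 10946, 17711
F(22) = 17711


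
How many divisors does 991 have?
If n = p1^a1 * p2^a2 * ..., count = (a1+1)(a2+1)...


991 = 991^1
d(991) = (1+1) = 2

2 divisors


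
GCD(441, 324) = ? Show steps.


441 = 1 * 324 + 117
324 = 2 * 117 + 90
117 = 1 * 90 + 27
90 = 3 * 27 + 9
27 = 3 * 9 + 0
GCD = 9


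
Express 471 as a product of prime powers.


471 / 3 = 157
157 / 157 = 1
471 = 3 × 157


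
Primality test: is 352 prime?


352 / 2 = 176 (exact division)
352 is NOT prime.

No, 352 is not prime


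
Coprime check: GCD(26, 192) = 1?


Euclidean algorithm:
192 = 7 * 26 + 10
26 = 2 * 10 + 6
10 = 1 * 6 + 4
6 = 1 * 4 + 2
4 = 2 * 2 + 0
GCD(26, 192) = 2

No, not coprime (GCD = 2)


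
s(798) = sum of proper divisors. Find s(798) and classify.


Proper divisors: 1, 2, 3, 6, 7, 14, 19, 21, 38, 42, 57, 114, 133, 266, 399
Sum = 1 + 2 + 3 + 6 + 7 + 14 + 19 + 21 + 38 + 42 + 57 + 114 + 133 + 266 + 399 = 1122
1122 > 798 → abundant

s(798) = 1122 (abundant)


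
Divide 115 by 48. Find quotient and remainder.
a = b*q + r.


115 = 48 * 2 + 19
Check: 96 + 19 = 115

q = 2, r = 19


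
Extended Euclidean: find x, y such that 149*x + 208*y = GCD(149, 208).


Tabular extended Euclidean (each row: r = 149*s + 208*t):
r=149, s=1, t=0
r=208, s=0, t=1
q=0: r=149, s=1, t=0   [149*(1) + 208*(0) = 149]
q=1: r=59, s=-1, t=1   [149*(-1) + 208*(1) = 59]
q=2: r=31, s=3, t=-2   [149*(3) + 208*(-2) = 31]
q=1: r=28, s=-4, t=3   [149*(-4) + 208*(3) = 28]
q=1: r=3, s=7, t=-5   [149*(7) + 208*(-5) = 3]
q=9: r=1, s=-67, t=48   [149*(-67) + 208*(48) = 1]
q=3: r=0, s=208, t=-149   [149*(208) + 208*(-149) = 0]
GCD = 1; from the row with r=1: x=-67, y=48
Check: 149*(-67) + 208*(48) = -9983 + 9984 = 1

GCD = 1, x = -67, y = 48


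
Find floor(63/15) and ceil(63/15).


63/15 = 4.2000
floor = 4
ceil = 5

floor = 4, ceil = 5


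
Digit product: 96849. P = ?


9 × 6 × 8 × 4 × 9 = 15552


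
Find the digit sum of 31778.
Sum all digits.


3 + 1 + 7 + 7 + 8 = 26


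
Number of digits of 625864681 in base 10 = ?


625864681 has 9 digits in base 10
floor(log10(625864681)) + 1 = floor(8.7965) + 1 = 9

9 digits (base 10)


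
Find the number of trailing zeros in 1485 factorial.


floor(1485/5) = 297
floor(1485/25) = 59
floor(1485/125) = 11
floor(1485/625) = 2
Total = 369

369 trailing zeros


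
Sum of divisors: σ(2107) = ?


Divisors of 2107: 1, 7, 43, 49, 301, 2107
Sum = 1 + 7 + 43 + 49 + 301 + 2107 = 2508

σ(2107) = 2508


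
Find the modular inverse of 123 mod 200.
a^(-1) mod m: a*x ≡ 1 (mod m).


Use the extended Euclidean algorithm on (200, 123); each row r = 200*s + 123*t:
r=200, s=1, t=0
r=123, s=0, t=1
q=1: r=77, s=1, t=-1   [200*(1) + 123*(-1) = 77]
q=1: r=46, s=-1, t=2   [200*(-1) + 123*(2) = 46]
q=1: r=31, s=2, t=-3   [200*(2) + 123*(-3) = 31]
q=1: r=15, s=-3, t=5   [200*(-3) + 123*(5) = 15]
q=2: r=1, s=8, t=-13   [200*(8) + 123*(-13) = 1]
q=15: r=0, s=-123, t=200   [200*(-123) + 123*(200) = 0]
GCD = 1 with t = -13, so 123*(-13) ≡ 1 (mod 200)
Inverse = -13 mod 200 = 187
Check: 123 * 187 = 23001 ≡ 1 (mod 200)

123^(-1) ≡ 187 (mod 200)


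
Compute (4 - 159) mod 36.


4 - 159 = -155
-155 mod 36 = 25


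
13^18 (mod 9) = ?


13^1 mod 9 = 4
13^2 mod 9 = 7
13^3 mod 9 = 1
13^4 mod 9 = 4
13^5 mod 9 = 7
13^6 mod 9 = 1
13^7 mod 9 = 4
13^8 mod 9 = 7
13^9 mod 9 = 1
13^10 mod 9 = 4
13^11 mod 9 = 7
13^12 mod 9 = 1
13^13 mod 9 = 4
13^14 mod 9 = 7
13^15 mod 9 = 1
13^16 mod 9 = 4
13^17 mod 9 = 7
13^18 mod 9 = 1


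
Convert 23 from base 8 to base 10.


23 (base 8) = 19 (decimal)
19 (decimal) = 19 (base 10)


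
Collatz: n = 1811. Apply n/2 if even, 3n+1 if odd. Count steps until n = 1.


1811 → 5434 → 2717 → 8152 → 4076 → 2038 → 1019 → 3058 → 1529 → 4588 → 2294 → 1147 → 3442 → 1721 → 5164 → 2582 → 1291 → 3874 → 1937 → 5812 → 2906 → 1453 → 4360 → 2180 → 1090 → 545 → 1636 → 818 → 409 → 1228 → 614 → 307 → 922 → 461 → 1384 → 692 → 346 → 173 → 520 → 260 → 130 → 65 → 196 → 98 → 49 → 148 → 74 → 37 → 112 → 56 → 28 → 14 → 7 → 22 → 11 → 34 → 17 → 52 → 26 → 13 → 40 → 20 → 10 → 5 → 16 → 8 → 4 → 2 → 1
Total steps = 68

68 steps


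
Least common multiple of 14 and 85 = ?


GCD(14, 85) = 1
LCM = 14*85/1 = 1190/1 = 1190

LCM = 1190


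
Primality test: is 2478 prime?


2478 / 2 = 1239 (exact division)
2478 is NOT prime.

No, 2478 is not prime


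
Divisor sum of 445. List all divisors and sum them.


Divisors of 445: 1, 5, 89, 445
Sum = 1 + 5 + 89 + 445 = 540

σ(445) = 540


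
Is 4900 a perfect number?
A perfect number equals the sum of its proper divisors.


Proper divisors of 4900: 1, 2, 4, 5, 7, 10, 14, 20, 25, 28, 35, 49, 50, 70, 98, 100, 140, 175, 196, 245, 350, 490, 700, 980, 1225, 2450
Sum = 1 + 2 + 4 + 5 + 7 + 10 + 14 + 20 + 25 + 28 + 35 + 49 + 50 + 70 + 98 + 100 + 140 + 175 + 196 + 245 + 350 + 490 + 700 + 980 + 1225 + 2450 = 7469

No, 4900 is not perfect (7469 ≠ 4900)


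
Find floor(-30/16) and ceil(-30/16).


-30/16 = -1.8750
floor = -2
ceil = -1

floor = -2, ceil = -1


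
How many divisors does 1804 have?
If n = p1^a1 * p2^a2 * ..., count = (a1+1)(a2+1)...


1804 = 2^2 × 11^1 × 41^1
d(1804) = (2+1) × (1+1) × (1+1) = 12

12 divisors


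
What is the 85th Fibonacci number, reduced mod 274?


F(k) mod 274 for k=1..85:
1, 1, 2, 3, 5, 8, 13, 21, 34, 55, 89, 144, 233, 103, 62, 165, 227, 118, 71, 189, 260, 175, 161, 62, 223, 11, 234, 245, 205, 176, 107, 9, 116, 125, 241, 92, 59, 151, 210, 87, 23, 110, 133, 243, 102, 71, 173, 244, 143, 113, 256, 95, 77, 172, 249, 147, 122, 269, 117, 112, 229, 67, 22, 89, 111, 200, 37, 237, 0, 237, 237, 200, 163, 89, 252, 67, 45, 112, 157, 269, 152, 147, 25, 172, 197
F(85) mod 274 = 197


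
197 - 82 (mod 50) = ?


197 - 82 = 115
115 mod 50 = 15


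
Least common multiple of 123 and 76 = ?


GCD(123, 76) = 1
LCM = 123*76/1 = 9348/1 = 9348

LCM = 9348


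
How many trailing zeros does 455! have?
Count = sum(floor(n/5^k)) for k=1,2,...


floor(455/5) = 91
floor(455/25) = 18
floor(455/125) = 3
Total = 112

112 trailing zeros


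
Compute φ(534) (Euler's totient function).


534 = 2 × 3 × 89
Prime factors: 2, 3, 89
φ(534) = 534 × (1-1/2) × (1-1/3) × (1-1/89)
= 534 × 1/2 × 2/3 × 88/89 = 176

φ(534) = 176


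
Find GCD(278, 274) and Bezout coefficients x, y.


Tabular extended Euclidean (each row: r = 278*s + 274*t):
r=278, s=1, t=0
r=274, s=0, t=1
q=1: r=4, s=1, t=-1   [278*(1) + 274*(-1) = 4]
q=68: r=2, s=-68, t=69   [278*(-68) + 274*(69) = 2]
q=2: r=0, s=137, t=-139   [278*(137) + 274*(-139) = 0]
GCD = 2; from the row with r=2: x=-68, y=69
Check: 278*(-68) + 274*(69) = -18904 + 18906 = 2

GCD = 2, x = -68, y = 69


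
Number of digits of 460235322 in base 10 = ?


460235322 has 9 digits in base 10
floor(log10(460235322)) + 1 = floor(8.6630) + 1 = 9

9 digits (base 10)


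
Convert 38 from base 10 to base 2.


38 (base 10) = 38 (decimal)
38 (decimal) = 100110 (base 2)


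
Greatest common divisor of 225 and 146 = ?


225 = 1 * 146 + 79
146 = 1 * 79 + 67
79 = 1 * 67 + 12
67 = 5 * 12 + 7
12 = 1 * 7 + 5
7 = 1 * 5 + 2
5 = 2 * 2 + 1
2 = 2 * 1 + 0
GCD = 1


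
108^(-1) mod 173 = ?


Use the extended Euclidean algorithm on (173, 108); each row r = 173*s + 108*t:
r=173, s=1, t=0
r=108, s=0, t=1
q=1: r=65, s=1, t=-1   [173*(1) + 108*(-1) = 65]
q=1: r=43, s=-1, t=2   [173*(-1) + 108*(2) = 43]
q=1: r=22, s=2, t=-3   [173*(2) + 108*(-3) = 22]
q=1: r=21, s=-3, t=5   [173*(-3) + 108*(5) = 21]
q=1: r=1, s=5, t=-8   [173*(5) + 108*(-8) = 1]
q=21: r=0, s=-108, t=173   [173*(-108) + 108*(173) = 0]
GCD = 1 with t = -8, so 108*(-8) ≡ 1 (mod 173)
Inverse = -8 mod 173 = 165
Check: 108 * 165 = 17820 ≡ 1 (mod 173)

108^(-1) ≡ 165 (mod 173)


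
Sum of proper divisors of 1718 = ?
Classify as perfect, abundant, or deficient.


Proper divisors: 1, 2, 859
Sum = 1 + 2 + 859 = 862
862 < 1718 → deficient

s(1718) = 862 (deficient)


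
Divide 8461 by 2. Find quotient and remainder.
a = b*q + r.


8461 = 2 * 4230 + 1
Check: 8460 + 1 = 8461

q = 4230, r = 1


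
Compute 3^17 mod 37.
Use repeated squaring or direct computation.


3^1 mod 37 = 3
3^2 mod 37 = 9
3^3 mod 37 = 27
3^4 mod 37 = 7
3^5 mod 37 = 21
3^6 mod 37 = 26
3^7 mod 37 = 4
3^8 mod 37 = 12
3^9 mod 37 = 36
3^10 mod 37 = 34
3^11 mod 37 = 28
3^12 mod 37 = 10
3^13 mod 37 = 30
3^14 mod 37 = 16
3^15 mod 37 = 11
3^16 mod 37 = 33
3^17 mod 37 = 25


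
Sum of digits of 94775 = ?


9 + 4 + 7 + 7 + 5 = 32


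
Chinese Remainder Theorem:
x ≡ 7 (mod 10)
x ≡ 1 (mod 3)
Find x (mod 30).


M = 10*3 = 30
M1 = M/10 = 3, M2 = M/3 = 10
M1^(-1) mod 10 = 7, M2^(-1) mod 3 = 1
x = 7*3*7 + 1*10*1 = 157
157 mod 30 = 7
Check: 7 mod 10 = 7 ✓, 7 mod 3 = 1 ✓

x ≡ 7 (mod 30)


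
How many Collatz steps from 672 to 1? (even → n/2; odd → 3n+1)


672 → 336 → 168 → 84 → 42 → 21 → 64 → 32 → 16 → 8 → 4 → 2 → 1
Total steps = 12

12 steps


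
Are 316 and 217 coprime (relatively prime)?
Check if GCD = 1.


Euclidean algorithm:
316 = 1 * 217 + 99
217 = 2 * 99 + 19
99 = 5 * 19 + 4
19 = 4 * 4 + 3
4 = 1 * 3 + 1
3 = 3 * 1 + 0
GCD(316, 217) = 1

Yes, coprime (GCD = 1)


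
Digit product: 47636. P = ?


4 × 7 × 6 × 3 × 6 = 3024


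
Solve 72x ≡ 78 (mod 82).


GCD(72, 82) = 2 divides 78
Divide: 36x ≡ 39 (mod 41)
x ≡ 25 (mod 41)


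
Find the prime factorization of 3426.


3426 / 2 = 1713
1713 / 3 = 571
571 / 571 = 1
3426 = 2 × 3 × 571


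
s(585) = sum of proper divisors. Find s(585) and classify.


Proper divisors: 1, 3, 5, 9, 13, 15, 39, 45, 65, 117, 195
Sum = 1 + 3 + 5 + 9 + 13 + 15 + 39 + 45 + 65 + 117 + 195 = 507
507 < 585 → deficient

s(585) = 507 (deficient)


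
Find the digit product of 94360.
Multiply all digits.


9 × 4 × 3 × 6 × 0 = 0


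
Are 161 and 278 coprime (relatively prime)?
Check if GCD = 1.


Euclidean algorithm:
278 = 1 * 161 + 117
161 = 1 * 117 + 44
117 = 2 * 44 + 29
44 = 1 * 29 + 15
29 = 1 * 15 + 14
15 = 1 * 14 + 1
14 = 14 * 1 + 0
GCD(161, 278) = 1

Yes, coprime (GCD = 1)


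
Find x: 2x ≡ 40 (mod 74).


GCD(2, 74) = 2 divides 40
Divide: 1x ≡ 20 (mod 37)
x ≡ 20 (mod 37)


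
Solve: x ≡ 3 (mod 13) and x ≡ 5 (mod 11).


M = 13*11 = 143
M1 = M/13 = 11, M2 = M/11 = 13
M1^(-1) mod 13 = 6, M2^(-1) mod 11 = 6
x = 3*11*6 + 5*13*6 = 588
588 mod 143 = 16
Check: 16 mod 13 = 3 ✓, 16 mod 11 = 5 ✓

x ≡ 16 (mod 143)


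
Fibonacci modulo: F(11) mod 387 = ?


F(k) mod 387 for k=1..11:
1, 1, 2, 3, 5, 8, 13, 21, 34, 55, 89
F(11) mod 387 = 89


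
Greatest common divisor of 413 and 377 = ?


413 = 1 * 377 + 36
377 = 10 * 36 + 17
36 = 2 * 17 + 2
17 = 8 * 2 + 1
2 = 2 * 1 + 0
GCD = 1


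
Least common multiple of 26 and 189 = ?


GCD(26, 189) = 1
LCM = 26*189/1 = 4914/1 = 4914

LCM = 4914


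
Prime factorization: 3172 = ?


3172 / 2 = 1586
1586 / 2 = 793
793 / 13 = 61
61 / 61 = 1
3172 = 2^2 × 13 × 61


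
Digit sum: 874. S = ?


8 + 7 + 4 = 19


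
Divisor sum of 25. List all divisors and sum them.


Divisors of 25: 1, 5, 25
Sum = 1 + 5 + 25 = 31

σ(25) = 31


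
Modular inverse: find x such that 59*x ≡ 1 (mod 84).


Use the extended Euclidean algorithm on (84, 59); each row r = 84*s + 59*t:
r=84, s=1, t=0
r=59, s=0, t=1
q=1: r=25, s=1, t=-1   [84*(1) + 59*(-1) = 25]
q=2: r=9, s=-2, t=3   [84*(-2) + 59*(3) = 9]
q=2: r=7, s=5, t=-7   [84*(5) + 59*(-7) = 7]
q=1: r=2, s=-7, t=10   [84*(-7) + 59*(10) = 2]
q=3: r=1, s=26, t=-37   [84*(26) + 59*(-37) = 1]
q=2: r=0, s=-59, t=84   [84*(-59) + 59*(84) = 0]
GCD = 1 with t = -37, so 59*(-37) ≡ 1 (mod 84)
Inverse = -37 mod 84 = 47
Check: 59 * 47 = 2773 ≡ 1 (mod 84)

59^(-1) ≡ 47 (mod 84)


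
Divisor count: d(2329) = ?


2329 = 17^1 × 137^1
d(2329) = (1+1) × (1+1) = 4

4 divisors


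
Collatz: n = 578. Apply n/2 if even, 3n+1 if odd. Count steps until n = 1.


578 → 289 → 868 → 434 → 217 → 652 → 326 → 163 → 490 → 245 → 736 → 368 → 184 → 92 → 46 → 23 → 70 → 35 → 106 → 53 → 160 → 80 → 40 → 20 → 10 → 5 → 16 → 8 → 4 → 2 → 1
Total steps = 30

30 steps


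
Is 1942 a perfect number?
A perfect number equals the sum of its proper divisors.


Proper divisors of 1942: 1, 2, 971
Sum = 1 + 2 + 971 = 974

No, 1942 is not perfect (974 ≠ 1942)


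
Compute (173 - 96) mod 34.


173 - 96 = 77
77 mod 34 = 9


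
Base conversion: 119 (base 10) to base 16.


119 (base 10) = 119 (decimal)
119 (decimal) = 77 (base 16)


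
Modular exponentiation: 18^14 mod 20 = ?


18^1 mod 20 = 18
18^2 mod 20 = 4
18^3 mod 20 = 12
18^4 mod 20 = 16
18^5 mod 20 = 8
18^6 mod 20 = 4
18^7 mod 20 = 12
18^8 mod 20 = 16
18^9 mod 20 = 8
18^10 mod 20 = 4
18^11 mod 20 = 12
18^12 mod 20 = 16
18^13 mod 20 = 8
18^14 mod 20 = 4


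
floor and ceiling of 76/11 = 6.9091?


76/11 = 6.9091
floor = 6
ceil = 7

floor = 6, ceil = 7


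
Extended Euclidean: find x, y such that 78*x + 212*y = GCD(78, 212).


Tabular extended Euclidean (each row: r = 78*s + 212*t):
r=78, s=1, t=0
r=212, s=0, t=1
q=0: r=78, s=1, t=0   [78*(1) + 212*(0) = 78]
q=2: r=56, s=-2, t=1   [78*(-2) + 212*(1) = 56]
q=1: r=22, s=3, t=-1   [78*(3) + 212*(-1) = 22]
q=2: r=12, s=-8, t=3   [78*(-8) + 212*(3) = 12]
q=1: r=10, s=11, t=-4   [78*(11) + 212*(-4) = 10]
q=1: r=2, s=-19, t=7   [78*(-19) + 212*(7) = 2]
q=5: r=0, s=106, t=-39   [78*(106) + 212*(-39) = 0]
GCD = 2; from the row with r=2: x=-19, y=7
Check: 78*(-19) + 212*(7) = -1482 + 1484 = 2

GCD = 2, x = -19, y = 7


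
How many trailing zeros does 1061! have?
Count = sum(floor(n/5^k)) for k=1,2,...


floor(1061/5) = 212
floor(1061/25) = 42
floor(1061/125) = 8
floor(1061/625) = 1
Total = 263

263 trailing zeros


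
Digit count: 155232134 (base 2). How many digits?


155232134 in base 2 = 1001010000001010011110000110
Number of digits = 28

28 digits (base 2)


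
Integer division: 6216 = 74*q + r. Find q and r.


6216 = 74 * 84 + 0
Check: 6216 + 0 = 6216

q = 84, r = 0


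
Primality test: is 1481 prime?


Check divisors up to sqrt(1481) = 38.4838
No divisors found.
1481 is prime.

Yes, 1481 is prime


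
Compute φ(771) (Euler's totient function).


771 = 3 × 257
Prime factors: 3, 257
φ(771) = 771 × (1-1/3) × (1-1/257)
= 771 × 2/3 × 256/257 = 512

φ(771) = 512


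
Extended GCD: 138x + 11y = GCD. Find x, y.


Tabular extended Euclidean (each row: r = 138*s + 11*t):
r=138, s=1, t=0
r=11, s=0, t=1
q=12: r=6, s=1, t=-12   [138*(1) + 11*(-12) = 6]
q=1: r=5, s=-1, t=13   [138*(-1) + 11*(13) = 5]
q=1: r=1, s=2, t=-25   [138*(2) + 11*(-25) = 1]
q=5: r=0, s=-11, t=138   [138*(-11) + 11*(138) = 0]
GCD = 1; from the row with r=1: x=2, y=-25
Check: 138*(2) + 11*(-25) = 276 - 275 = 1

GCD = 1, x = 2, y = -25


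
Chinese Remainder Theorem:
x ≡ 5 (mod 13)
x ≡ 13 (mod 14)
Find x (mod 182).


M = 13*14 = 182
M1 = M/13 = 14, M2 = M/14 = 13
M1^(-1) mod 13 = 1, M2^(-1) mod 14 = 13
x = 5*14*1 + 13*13*13 = 2267
2267 mod 182 = 83
Check: 83 mod 13 = 5 ✓, 83 mod 14 = 13 ✓

x ≡ 83 (mod 182)


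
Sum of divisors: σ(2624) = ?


Divisors of 2624: 1, 2, 4, 8, 16, 32, 41, 64, 82, 164, 328, 656, 1312, 2624
Sum = 1 + 2 + 4 + 8 + 16 + 32 + 41 + 64 + 82 + 164 + 328 + 656 + 1312 + 2624 = 5334

σ(2624) = 5334


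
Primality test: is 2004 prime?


2004 / 2 = 1002 (exact division)
2004 is NOT prime.

No, 2004 is not prime


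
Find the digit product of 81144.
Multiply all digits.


8 × 1 × 1 × 4 × 4 = 128


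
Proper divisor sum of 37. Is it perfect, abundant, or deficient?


Proper divisors: 1
Sum = 1 = 1
1 < 37 → deficient

s(37) = 1 (deficient)


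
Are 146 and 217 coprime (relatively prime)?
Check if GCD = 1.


Euclidean algorithm:
217 = 1 * 146 + 71
146 = 2 * 71 + 4
71 = 17 * 4 + 3
4 = 1 * 3 + 1
3 = 3 * 1 + 0
GCD(146, 217) = 1

Yes, coprime (GCD = 1)


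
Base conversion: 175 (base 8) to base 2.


175 (base 8) = 125 (decimal)
125 (decimal) = 1111101 (base 2)


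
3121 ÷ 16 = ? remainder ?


3121 = 16 * 195 + 1
Check: 3120 + 1 = 3121

q = 195, r = 1


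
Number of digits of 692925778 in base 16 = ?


692925778 in base 16 = 294D3552
Number of digits = 8

8 digits (base 16)


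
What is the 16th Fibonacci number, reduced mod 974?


F(k) mod 974 for k=1..16:
1, 1, 2, 3, 5, 8, 13, 21, 34, 55, 89, 144, 233, 377, 610, 13
F(16) mod 974 = 13


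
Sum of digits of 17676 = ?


1 + 7 + 6 + 7 + 6 = 27


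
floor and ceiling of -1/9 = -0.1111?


-1/9 = -0.1111
floor = -1
ceil = 0

floor = -1, ceil = 0


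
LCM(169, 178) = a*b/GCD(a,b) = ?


GCD(169, 178) = 1
LCM = 169*178/1 = 30082/1 = 30082

LCM = 30082


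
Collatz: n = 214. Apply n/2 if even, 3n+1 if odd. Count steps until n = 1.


214 → 107 → 322 → 161 → 484 → 242 → 121 → 364 → 182 → 91 → 274 → 137 → 412 → 206 → 103 → 310 → 155 → 466 → 233 → 700 → 350 → 175 → 526 → 263 → 790 → 395 → 1186 → 593 → 1780 → 890 → 445 → 1336 → 668 → 334 → 167 → 502 → 251 → 754 → 377 → 1132 → 566 → 283 → 850 → 425 → 1276 → 638 → 319 → 958 → 479 → 1438 → 719 → 2158 → 1079 → 3238 → 1619 → 4858 → 2429 → 7288 → 3644 → 1822 → 911 → 2734 → 1367 → 4102 → 2051 → 6154 → 3077 → 9232 → 4616 → 2308 → 1154 → 577 → 1732 → 866 → 433 → 1300 → 650 → 325 → 976 → 488 → 244 → 122 → 61 → 184 → 92 → 46 → 23 → 70 → 35 → 106 → 53 → 160 → 80 → 40 → 20 → 10 → 5 → 16 → 8 → 4 → 2 → 1
Total steps = 101

101 steps


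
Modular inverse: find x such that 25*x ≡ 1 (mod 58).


Use the extended Euclidean algorithm on (58, 25); each row r = 58*s + 25*t:
r=58, s=1, t=0
r=25, s=0, t=1
q=2: r=8, s=1, t=-2   [58*(1) + 25*(-2) = 8]
q=3: r=1, s=-3, t=7   [58*(-3) + 25*(7) = 1]
q=8: r=0, s=25, t=-58   [58*(25) + 25*(-58) = 0]
GCD = 1 with t = 7, so 25*(7) ≡ 1 (mod 58)
Inverse = 7 mod 58 = 7
Check: 25 * 7 = 175 ≡ 1 (mod 58)

25^(-1) ≡ 7 (mod 58)


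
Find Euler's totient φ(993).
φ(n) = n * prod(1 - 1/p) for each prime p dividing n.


993 = 3 × 331
Prime factors: 3, 331
φ(993) = 993 × (1-1/3) × (1-1/331)
= 993 × 2/3 × 330/331 = 660

φ(993) = 660


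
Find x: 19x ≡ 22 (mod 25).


GCD(19, 25) = 1, unique solution
a^(-1) mod 25 = 4
x = 4 * 22 mod 25 = 13

x ≡ 13 (mod 25)


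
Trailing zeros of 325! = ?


floor(325/5) = 65
floor(325/25) = 13
floor(325/125) = 2
Total = 80

80 trailing zeros


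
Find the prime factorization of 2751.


2751 / 3 = 917
917 / 7 = 131
131 / 131 = 1
2751 = 3 × 7 × 131


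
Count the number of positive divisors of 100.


100 = 2^2 × 5^2
d(100) = (2+1) × (2+1) = 9

9 divisors


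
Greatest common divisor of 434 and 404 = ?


434 = 1 * 404 + 30
404 = 13 * 30 + 14
30 = 2 * 14 + 2
14 = 7 * 2 + 0
GCD = 2


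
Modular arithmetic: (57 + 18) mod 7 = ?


57 + 18 = 75
75 mod 7 = 5


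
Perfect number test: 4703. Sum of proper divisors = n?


Proper divisors of 4703: 1
Sum = 1 = 1

No, 4703 is not perfect (1 ≠ 4703)


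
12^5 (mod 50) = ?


12^1 mod 50 = 12
12^2 mod 50 = 44
12^3 mod 50 = 28
12^4 mod 50 = 36
12^5 mod 50 = 32


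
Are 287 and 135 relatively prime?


Euclidean algorithm:
287 = 2 * 135 + 17
135 = 7 * 17 + 16
17 = 1 * 16 + 1
16 = 16 * 1 + 0
GCD(287, 135) = 1

Yes, coprime (GCD = 1)


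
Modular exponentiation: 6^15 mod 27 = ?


6^1 mod 27 = 6
6^2 mod 27 = 9
6^3 mod 27 = 0
6^4 mod 27 = 0
6^5 mod 27 = 0
6^6 mod 27 = 0
6^7 mod 27 = 0
6^8 mod 27 = 0
6^9 mod 27 = 0
6^10 mod 27 = 0
6^11 mod 27 = 0
6^12 mod 27 = 0
6^13 mod 27 = 0
6^14 mod 27 = 0
6^15 mod 27 = 0


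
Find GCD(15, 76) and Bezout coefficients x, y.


Tabular extended Euclidean (each row: r = 15*s + 76*t):
r=15, s=1, t=0
r=76, s=0, t=1
q=0: r=15, s=1, t=0   [15*(1) + 76*(0) = 15]
q=5: r=1, s=-5, t=1   [15*(-5) + 76*(1) = 1]
q=15: r=0, s=76, t=-15   [15*(76) + 76*(-15) = 0]
GCD = 1; from the row with r=1: x=-5, y=1
Check: 15*(-5) + 76*(1) = -75 + 76 = 1

GCD = 1, x = -5, y = 1


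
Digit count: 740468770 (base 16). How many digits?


740468770 in base 16 = 2C22A822
Number of digits = 8

8 digits (base 16)


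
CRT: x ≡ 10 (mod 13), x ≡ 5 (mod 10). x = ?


M = 13*10 = 130
M1 = M/13 = 10, M2 = M/10 = 13
M1^(-1) mod 13 = 4, M2^(-1) mod 10 = 7
x = 10*10*4 + 5*13*7 = 855
855 mod 130 = 75
Check: 75 mod 13 = 10 ✓, 75 mod 10 = 5 ✓

x ≡ 75 (mod 130)


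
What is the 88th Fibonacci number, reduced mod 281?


F(k) mod 281 for k=1..88:
1, 1, 2, 3, 5, 8, 13, 21, 34, 55, 89, 144, 233, 96, 48, 144, 192, 55, 247, 21, 268, 8, 276, 3, 279, 1, 280, 0, 280, 280, 279, 278, 276, 273, 268, 260, 247, 226, 192, 137, 48, 185, 233, 137, 89, 226, 34, 260, 13, 273, 5, 278, 2, 280, 1, 0, 1, 1, 2, 3, 5, 8, 13, 21, 34, 55, 89, 144, 233, 96, 48, 144, 192, 55, 247, 21, 268, 8, 276, 3, 279, 1, 280, 0, 280, 280, 279, 278
F(88) mod 281 = 278


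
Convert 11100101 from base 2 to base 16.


11100101 (base 2) = 229 (decimal)
229 (decimal) = E5 (base 16)


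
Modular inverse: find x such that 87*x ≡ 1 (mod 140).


Use the extended Euclidean algorithm on (140, 87); each row r = 140*s + 87*t:
r=140, s=1, t=0
r=87, s=0, t=1
q=1: r=53, s=1, t=-1   [140*(1) + 87*(-1) = 53]
q=1: r=34, s=-1, t=2   [140*(-1) + 87*(2) = 34]
q=1: r=19, s=2, t=-3   [140*(2) + 87*(-3) = 19]
q=1: r=15, s=-3, t=5   [140*(-3) + 87*(5) = 15]
q=1: r=4, s=5, t=-8   [140*(5) + 87*(-8) = 4]
q=3: r=3, s=-18, t=29   [140*(-18) + 87*(29) = 3]
q=1: r=1, s=23, t=-37   [140*(23) + 87*(-37) = 1]
q=3: r=0, s=-87, t=140   [140*(-87) + 87*(140) = 0]
GCD = 1 with t = -37, so 87*(-37) ≡ 1 (mod 140)
Inverse = -37 mod 140 = 103
Check: 87 * 103 = 8961 ≡ 1 (mod 140)

87^(-1) ≡ 103 (mod 140)


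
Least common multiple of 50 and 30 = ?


GCD(50, 30) = 10
LCM = 50*30/10 = 1500/10 = 150

LCM = 150


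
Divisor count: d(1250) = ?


1250 = 2^1 × 5^4
d(1250) = (1+1) × (4+1) = 10

10 divisors


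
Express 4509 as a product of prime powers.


4509 / 3 = 1503
1503 / 3 = 501
501 / 3 = 167
167 / 167 = 1
4509 = 3^3 × 167


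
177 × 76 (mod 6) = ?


177 × 76 = 13452
13452 mod 6 = 0


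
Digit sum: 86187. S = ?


8 + 6 + 1 + 8 + 7 = 30


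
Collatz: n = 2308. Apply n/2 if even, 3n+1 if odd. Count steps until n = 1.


2308 → 1154 → 577 → 1732 → 866 → 433 → 1300 → 650 → 325 → 976 → 488 → 244 → 122 → 61 → 184 → 92 → 46 → 23 → 70 → 35 → 106 → 53 → 160 → 80 → 40 → 20 → 10 → 5 → 16 → 8 → 4 → 2 → 1
Total steps = 32

32 steps


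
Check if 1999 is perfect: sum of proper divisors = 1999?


Proper divisors of 1999: 1
Sum = 1 = 1

No, 1999 is not perfect (1 ≠ 1999)


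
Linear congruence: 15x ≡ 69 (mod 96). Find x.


GCD(15, 96) = 3 divides 69
Divide: 5x ≡ 23 (mod 32)
x ≡ 11 (mod 32)


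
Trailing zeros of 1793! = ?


floor(1793/5) = 358
floor(1793/25) = 71
floor(1793/125) = 14
floor(1793/625) = 2
Total = 445

445 trailing zeros


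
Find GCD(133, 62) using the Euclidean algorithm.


133 = 2 * 62 + 9
62 = 6 * 9 + 8
9 = 1 * 8 + 1
8 = 8 * 1 + 0
GCD = 1


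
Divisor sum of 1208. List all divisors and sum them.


Divisors of 1208: 1, 2, 4, 8, 151, 302, 604, 1208
Sum = 1 + 2 + 4 + 8 + 151 + 302 + 604 + 1208 = 2280

σ(1208) = 2280


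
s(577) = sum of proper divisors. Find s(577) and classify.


Proper divisors: 1
Sum = 1 = 1
1 < 577 → deficient

s(577) = 1 (deficient)


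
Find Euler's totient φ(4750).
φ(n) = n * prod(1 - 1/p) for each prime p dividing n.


4750 = 2 × 5^3 × 19
Prime factors: 2, 5, 19
φ(4750) = 4750 × (1-1/2) × (1-1/5) × (1-1/19)
= 4750 × 1/2 × 4/5 × 18/19 = 1800

φ(4750) = 1800


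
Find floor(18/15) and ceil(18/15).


18/15 = 1.2000
floor = 1
ceil = 2

floor = 1, ceil = 2


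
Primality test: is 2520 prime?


2520 / 2 = 1260 (exact division)
2520 is NOT prime.

No, 2520 is not prime


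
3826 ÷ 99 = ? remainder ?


3826 = 99 * 38 + 64
Check: 3762 + 64 = 3826

q = 38, r = 64


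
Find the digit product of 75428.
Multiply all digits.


7 × 5 × 4 × 2 × 8 = 2240


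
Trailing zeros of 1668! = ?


floor(1668/5) = 333
floor(1668/25) = 66
floor(1668/125) = 13
floor(1668/625) = 2
Total = 414

414 trailing zeros


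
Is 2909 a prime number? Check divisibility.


Check divisors up to sqrt(2909) = 53.9351
No divisors found.
2909 is prime.

Yes, 2909 is prime


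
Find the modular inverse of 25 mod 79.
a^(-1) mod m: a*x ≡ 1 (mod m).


Use the extended Euclidean algorithm on (79, 25); each row r = 79*s + 25*t:
r=79, s=1, t=0
r=25, s=0, t=1
q=3: r=4, s=1, t=-3   [79*(1) + 25*(-3) = 4]
q=6: r=1, s=-6, t=19   [79*(-6) + 25*(19) = 1]
q=4: r=0, s=25, t=-79   [79*(25) + 25*(-79) = 0]
GCD = 1 with t = 19, so 25*(19) ≡ 1 (mod 79)
Inverse = 19 mod 79 = 19
Check: 25 * 19 = 475 ≡ 1 (mod 79)

25^(-1) ≡ 19 (mod 79)


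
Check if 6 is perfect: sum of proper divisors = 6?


Proper divisors of 6: 1, 2, 3
Sum = 1 + 2 + 3 = 6

Yes, 6 is perfect (6 = 6)


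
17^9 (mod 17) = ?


17^1 mod 17 = 0
17^2 mod 17 = 0
17^3 mod 17 = 0
17^4 mod 17 = 0
17^5 mod 17 = 0
17^6 mod 17 = 0
17^7 mod 17 = 0
17^8 mod 17 = 0
17^9 mod 17 = 0


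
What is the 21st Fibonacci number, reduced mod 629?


F(k) mod 629 for k=1..21:
1, 1, 2, 3, 5, 8, 13, 21, 34, 55, 89, 144, 233, 377, 610, 358, 339, 68, 407, 475, 253
F(21) mod 629 = 253


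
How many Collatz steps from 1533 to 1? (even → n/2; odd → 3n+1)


1533 → 4600 → 2300 → 1150 → 575 → 1726 → 863 → 2590 → 1295 → 3886 → 1943 → 5830 → 2915 → 8746 → 4373 → 13120 → 6560 → 3280 → 1640 → 820 → 410 → 205 → 616 → 308 → 154 → 77 → 232 → 116 → 58 → 29 → 88 → 44 → 22 → 11 → 34 → 17 → 52 → 26 → 13 → 40 → 20 → 10 → 5 → 16 → 8 → 4 → 2 → 1
Total steps = 47

47 steps


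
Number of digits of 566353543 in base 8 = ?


566353543 in base 8 = 4160357207
Number of digits = 10

10 digits (base 8)


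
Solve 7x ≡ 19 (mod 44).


GCD(7, 44) = 1, unique solution
a^(-1) mod 44 = 19
x = 19 * 19 mod 44 = 9

x ≡ 9 (mod 44)


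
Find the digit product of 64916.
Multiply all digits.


6 × 4 × 9 × 1 × 6 = 1296


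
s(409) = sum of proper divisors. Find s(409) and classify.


Proper divisors: 1
Sum = 1 = 1
1 < 409 → deficient

s(409) = 1 (deficient)


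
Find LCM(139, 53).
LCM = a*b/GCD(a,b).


GCD(139, 53) = 1
LCM = 139*53/1 = 7367/1 = 7367

LCM = 7367


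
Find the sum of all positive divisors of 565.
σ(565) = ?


Divisors of 565: 1, 5, 113, 565
Sum = 1 + 5 + 113 + 565 = 684

σ(565) = 684


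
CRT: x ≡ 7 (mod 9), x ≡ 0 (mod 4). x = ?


M = 9*4 = 36
M1 = M/9 = 4, M2 = M/4 = 9
M1^(-1) mod 9 = 7, M2^(-1) mod 4 = 1
x = 7*4*7 + 0*9*1 = 196
196 mod 36 = 16
Check: 16 mod 9 = 7 ✓, 16 mod 4 = 0 ✓

x ≡ 16 (mod 36)


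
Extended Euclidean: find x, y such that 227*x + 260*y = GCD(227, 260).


Tabular extended Euclidean (each row: r = 227*s + 260*t):
r=227, s=1, t=0
r=260, s=0, t=1
q=0: r=227, s=1, t=0   [227*(1) + 260*(0) = 227]
q=1: r=33, s=-1, t=1   [227*(-1) + 260*(1) = 33]
q=6: r=29, s=7, t=-6   [227*(7) + 260*(-6) = 29]
q=1: r=4, s=-8, t=7   [227*(-8) + 260*(7) = 4]
q=7: r=1, s=63, t=-55   [227*(63) + 260*(-55) = 1]
q=4: r=0, s=-260, t=227   [227*(-260) + 260*(227) = 0]
GCD = 1; from the row with r=1: x=63, y=-55
Check: 227*(63) + 260*(-55) = 14301 - 14300 = 1

GCD = 1, x = 63, y = -55


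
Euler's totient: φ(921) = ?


921 = 3 × 307
Prime factors: 3, 307
φ(921) = 921 × (1-1/3) × (1-1/307)
= 921 × 2/3 × 306/307 = 612

φ(921) = 612


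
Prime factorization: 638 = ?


638 / 2 = 319
319 / 11 = 29
29 / 29 = 1
638 = 2 × 11 × 29


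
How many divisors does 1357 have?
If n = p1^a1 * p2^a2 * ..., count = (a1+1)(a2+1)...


1357 = 23^1 × 59^1
d(1357) = (1+1) × (1+1) = 4

4 divisors


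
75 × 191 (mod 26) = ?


75 × 191 = 14325
14325 mod 26 = 25


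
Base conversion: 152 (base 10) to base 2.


152 (base 10) = 152 (decimal)
152 (decimal) = 10011000 (base 2)


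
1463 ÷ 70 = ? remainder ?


1463 = 70 * 20 + 63
Check: 1400 + 63 = 1463

q = 20, r = 63


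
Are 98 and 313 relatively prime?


Euclidean algorithm:
313 = 3 * 98 + 19
98 = 5 * 19 + 3
19 = 6 * 3 + 1
3 = 3 * 1 + 0
GCD(98, 313) = 1

Yes, coprime (GCD = 1)


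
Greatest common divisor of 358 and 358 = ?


358 = 1 * 358 + 0
GCD = 358


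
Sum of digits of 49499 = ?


4 + 9 + 4 + 9 + 9 = 35


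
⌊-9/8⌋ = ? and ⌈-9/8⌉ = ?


-9/8 = -1.1250
floor = -2
ceil = -1

floor = -2, ceil = -1


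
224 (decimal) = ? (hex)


224 (base 10) = 224 (decimal)
224 (decimal) = E0 (base 16)


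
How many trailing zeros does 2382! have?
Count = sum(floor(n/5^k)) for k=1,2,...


floor(2382/5) = 476
floor(2382/25) = 95
floor(2382/125) = 19
floor(2382/625) = 3
Total = 593

593 trailing zeros


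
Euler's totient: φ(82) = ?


82 = 2 × 41
Prime factors: 2, 41
φ(82) = 82 × (1-1/2) × (1-1/41)
= 82 × 1/2 × 40/41 = 40

φ(82) = 40
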